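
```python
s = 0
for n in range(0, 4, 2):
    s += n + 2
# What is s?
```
Trace:
  s=0
  s=2, n=0
  s=6, n=2

Final answer: 6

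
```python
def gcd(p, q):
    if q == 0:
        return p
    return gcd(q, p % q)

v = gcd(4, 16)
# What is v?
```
Call trace:
gcd(p=4, q=16)
  gcd(p=16, q=4)
    gcd(p=4, q=0)
    -> return 4
  -> return 4
-> return 4

Final answer: 4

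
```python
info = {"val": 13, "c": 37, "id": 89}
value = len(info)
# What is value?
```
Trace:
  info={'val': 13, 'c': 37, 'id': 89}
  info={'val': 13, 'c': 37, 'id': 89}, value=3

Final answer: 3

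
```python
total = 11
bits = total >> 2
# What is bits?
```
Trace:
  total=11
  total=11, bits=2

Final answer: 2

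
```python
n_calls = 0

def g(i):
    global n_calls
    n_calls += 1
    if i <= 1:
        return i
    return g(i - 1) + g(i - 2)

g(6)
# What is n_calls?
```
Call trace (a repeated sub-call is expanded the first time; later identical calls just restate its return value):
g(i=6)
  g(i=5)
    g(i=4)
      g(i=3)
        g(i=2)
          g(i=1)
          -> return 1
          g(i=0)
          -> return 0
        -> return 1
        g(i=1)
        -> return 1
      -> return 2
      g(i=2) -> return 1  (same call as traced above)
    -> return 3
    g(i=3) -> return 2  (same call as traced above)
  -> return 5
  g(i=4) -> return 3  (same call as traced above)
-> return 8

n_calls is incremented once per call, so count the calls in each subtree. Let C(i) = number of calls made by g(i).
C(0) = C(1) = 1 (base case, no recursion); C(i) = 1 + C(i - 1) + C(i - 2) otherwise.
C(2) = 1 + C(1) + C(0) = 1 + 1 + 1 = 3
C(3) = 1 + C(2) + C(1) = 1 + 3 + 1 = 5
C(4) = 1 + C(3) + C(2) = 1 + 5 + 3 = 9
C(5) = 1 + C(4) + C(3) = 1 + 9 + 5 = 15
C(6) = 1 + C(5) + C(4) = 1 + 15 + 9 = 25
n_calls = C(6) = 25

Final answer: 25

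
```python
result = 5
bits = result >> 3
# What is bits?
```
Trace:
  result=5
  result=5, bits=0

Final answer: 0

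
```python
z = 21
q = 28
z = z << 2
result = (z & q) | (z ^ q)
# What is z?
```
Trace:
  z=21
  z=21, q=28
  z=84, q=28
  z=84, q=28, result=92

Final answer: 84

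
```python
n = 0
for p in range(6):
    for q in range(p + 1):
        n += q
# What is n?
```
Trace:
  n=0
  n=0, p=0, q=0
  n=0, p=1, q=0
  n=1, p=1, q=1
  n=1, p=2, q=0
  n=2, p=2, q=1
  n=4, p=2, q=2
  n=4, p=3, q=0
  n=5, p=3, q=1
  n=7, p=3, q=2
  n=10, p=3, q=3
  n=10, p=4, q=0
  n=11, p=4, q=1
  n=13, p=4, q=2
  n=16, p=4, q=3
  n=20, p=4, q=4
  n=20, p=5, q=0
  n=21, p=5, q=1
  n=23, p=5, q=2
  n=26, p=5, q=3
  n=30, p=5, q=4
  n=35, p=5, q=5

Final answer: 35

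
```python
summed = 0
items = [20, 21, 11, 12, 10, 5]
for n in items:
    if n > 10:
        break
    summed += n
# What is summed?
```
Trace:
  summed=0
  summed=0, n=20

Final answer: 0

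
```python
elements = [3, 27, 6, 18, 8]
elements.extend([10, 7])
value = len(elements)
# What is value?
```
Trace:
  elements=[3, 27, 6, 18, 8]
  elements=[3, 27, 6, 18, 8, 10, 7]
  elements=[3, 27, 6, 18, 8, 10, 7], value=7

Final answer: 7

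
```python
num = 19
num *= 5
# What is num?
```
Trace:
  num=19
  num=95

Final answer: 95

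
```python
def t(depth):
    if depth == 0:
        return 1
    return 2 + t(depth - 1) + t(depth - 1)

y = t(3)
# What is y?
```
Call trace (a repeated sub-call is expanded the first time; later identical calls just restate its return value):
t(depth=3)
  t(depth=2)
    t(depth=1)
      t(depth=0)
      -> return 1
      t(depth=0)
      -> return 1
    -> return 4
    t(depth=1) -> return 4  (same call as traced above)
  -> return 10
  t(depth=2) -> return 10  (same call as traced above)
-> return 22

Final answer: 22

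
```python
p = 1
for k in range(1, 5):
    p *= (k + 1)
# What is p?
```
Trace:
  p=1
  p=2, k=1
  p=6, k=2
  p=24, k=3
  p=120, k=4

Final answer: 120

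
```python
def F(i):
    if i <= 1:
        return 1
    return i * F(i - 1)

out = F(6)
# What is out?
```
Call trace:
F(i=6)
  F(i=5)
    F(i=4)
      F(i=3)
        F(i=2)
          F(i=1)
          -> return 1
        -> return 2
      -> return 6
    -> return 24
  -> return 120
-> return 720

Final answer: 720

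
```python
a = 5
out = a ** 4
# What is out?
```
Trace:
  a=5
  a=5, out=625

Final answer: 625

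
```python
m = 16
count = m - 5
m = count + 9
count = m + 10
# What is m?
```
Trace:
  m=16
  m=16, count=11
  m=20, count=11
  m=20, count=30

Final answer: 20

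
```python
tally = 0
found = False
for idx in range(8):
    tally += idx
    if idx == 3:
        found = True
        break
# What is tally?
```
Trace:
  tally=0
  tally=0, found=False
  tally=0, found=False, idx=0
  tally=1, found=False, idx=1
  tally=3, found=False, idx=2
  tally=6, found=True, idx=3

Final answer: 6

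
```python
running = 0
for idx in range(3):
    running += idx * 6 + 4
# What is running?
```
Trace:
  running=0
  running=4, idx=0
  running=14, idx=1
  running=30, idx=2

Final answer: 30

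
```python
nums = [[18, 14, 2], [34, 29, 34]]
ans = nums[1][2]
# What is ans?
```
Trace:
  nums=[[18, 14, 2], [34, 29, 34]]
  nums=[[18, 14, 2], [34, 29, 34]], ans=34

Final answer: 34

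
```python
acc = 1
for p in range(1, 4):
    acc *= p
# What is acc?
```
Trace:
  acc=1
  acc=1, p=1
  acc=2, p=2
  acc=6, p=3

Final answer: 6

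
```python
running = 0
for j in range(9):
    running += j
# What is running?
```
Trace:
  running=0
  running=0, j=0
  running=1, j=1
  running=3, j=2
  running=6, j=3
  running=10, j=4
  running=15, j=5
  running=21, j=6
  running=28, j=7
  running=36, j=8

Final answer: 36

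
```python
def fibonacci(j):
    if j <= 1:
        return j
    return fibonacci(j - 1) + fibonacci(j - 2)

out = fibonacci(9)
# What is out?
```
Call trace (a repeated sub-call is expanded the first time; later identical calls just restate its return value):
fibonacci(j=9)
  fibonacci(j=8)
    fibonacci(j=7)
      fibonacci(j=6)
        fibonacci(j=5)
          fibonacci(j=4)
            fibonacci(j=3)
              fibonacci(j=2)
                fibonacci(j=1)
                -> return 1
                fibonacci(j=0)
                -> return 0
              -> return 1
              fibonacci(j=1)
              -> return 1
            -> return 2
            fibonacci(j=2) -> return 1  (same call as traced above)
          -> return 3
          fibonacci(j=3) -> return 2  (same call as traced above)
        -> return 5
        fibonacci(j=4) -> return 3  (same call as traced above)
      -> return 8
      fibonacci(j=5) -> return 5  (same call as traced above)
    -> return 13
    fibonacci(j=6) -> return 8  (same call as traced above)
  -> return 21
  fibonacci(j=7) -> return 13  (same call as traced above)
-> return 34

Final answer: 34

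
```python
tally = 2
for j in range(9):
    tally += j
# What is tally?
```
Trace:
  tally=2
  tally=2, j=0
  tally=3, j=1
  tally=5, j=2
  tally=8, j=3
  tally=12, j=4
  tally=17, j=5
  tally=23, j=6
  tally=30, j=7
  tally=38, j=8

Final answer: 38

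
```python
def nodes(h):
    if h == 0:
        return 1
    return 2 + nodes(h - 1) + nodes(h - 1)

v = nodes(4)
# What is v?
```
Call trace (a repeated sub-call is expanded the first time; later identical calls just restate its return value):
nodes(h=4)
  nodes(h=3)
    nodes(h=2)
      nodes(h=1)
        nodes(h=0)
        -> return 1
        nodes(h=0)
        -> return 1
      -> return 4
      nodes(h=1) -> return 4  (same call as traced above)
    -> return 10
    nodes(h=2) -> return 10  (same call as traced above)
  -> return 22
  nodes(h=3) -> return 22  (same call as traced above)
-> return 46

Final answer: 46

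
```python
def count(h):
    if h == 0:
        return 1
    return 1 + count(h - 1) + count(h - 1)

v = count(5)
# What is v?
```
Call trace (a repeated sub-call is expanded the first time; later identical calls just restate its return value):
count(h=5)
  count(h=4)
    count(h=3)
      count(h=2)
        count(h=1)
          count(h=0)
          -> return 1
          count(h=0)
          -> return 1
        -> return 3
        count(h=1) -> return 3  (same call as traced above)
      -> return 7
      count(h=2) -> return 7  (same call as traced above)
    -> return 15
    count(h=3) -> return 15  (same call as traced above)
  -> return 31
  count(h=4) -> return 31  (same call as traced above)
-> return 63

Final answer: 63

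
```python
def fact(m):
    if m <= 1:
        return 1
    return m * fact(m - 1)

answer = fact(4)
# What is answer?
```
Call trace:
fact(m=4)
  fact(m=3)
    fact(m=2)
      fact(m=1)
      -> return 1
    -> return 2
  -> return 6
-> return 24

Final answer: 24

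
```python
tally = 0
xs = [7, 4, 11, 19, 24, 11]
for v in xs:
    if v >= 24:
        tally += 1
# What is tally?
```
Trace:
  tally=0
  tally=0, v=7
  tally=0, v=4
  tally=0, v=11
  tally=0, v=19
  tally=1, v=24
  tally=1, v=11

Final answer: 1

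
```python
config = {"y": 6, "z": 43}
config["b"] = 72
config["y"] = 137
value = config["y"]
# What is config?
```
Trace:
  config={'y': 6, 'z': 43}
  config={'y': 6, 'z': 43, 'b': 72}
  config={'y': 137, 'z': 43, 'b': 72}
  config={'y': 137, 'z': 43, 'b': 72}, value=137

Final answer: {'y': 137, 'z': 43, 'b': 72}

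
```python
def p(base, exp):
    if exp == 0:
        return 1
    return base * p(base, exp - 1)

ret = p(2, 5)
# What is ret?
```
Call trace:
p(base=2, exp=5)
  p(base=2, exp=4)
    p(base=2, exp=3)
      p(base=2, exp=2)
        p(base=2, exp=1)
          p(base=2, exp=0)
          -> return 1
        -> return 2
      -> return 4
    -> return 8
  -> return 16
-> return 32

Final answer: 32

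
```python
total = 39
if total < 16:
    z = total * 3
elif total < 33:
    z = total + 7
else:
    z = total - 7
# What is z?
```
Trace:
  total=39
  total=39, z=32

Final answer: 32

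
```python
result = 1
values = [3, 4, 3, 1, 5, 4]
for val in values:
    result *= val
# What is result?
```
Trace:
  result=1
  result=3, val=3
  result=12, val=4
  result=36, val=3
  result=36, val=1
  result=180, val=5
  result=720, val=4

Final answer: 720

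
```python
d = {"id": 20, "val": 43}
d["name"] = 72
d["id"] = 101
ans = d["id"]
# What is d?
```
Trace:
  d={'id': 20, 'val': 43}
  d={'id': 20, 'val': 43, 'name': 72}
  d={'id': 101, 'val': 43, 'name': 72}
  d={'id': 101, 'val': 43, 'name': 72}, ans=101

Final answer: {'id': 101, 'val': 43, 'name': 72}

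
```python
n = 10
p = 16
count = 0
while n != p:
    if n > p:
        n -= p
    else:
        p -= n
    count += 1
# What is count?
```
Trace:
  n=10
  n=10, p=16
  n=10, p=16, count=0
  n=10, p=6, count=1
  n=4, p=6, count=2
  n=4, p=2, count=3
  n=2, p=2, count=4

Final answer: 4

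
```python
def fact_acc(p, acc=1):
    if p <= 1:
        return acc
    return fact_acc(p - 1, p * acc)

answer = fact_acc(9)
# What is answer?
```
Call trace:
fact_acc(p=9, acc=1)
  fact_acc(p=8, acc=9)
    fact_acc(p=7, acc=72)
      fact_acc(p=6, acc=504)
        fact_acc(p=5, acc=3024)
          fact_acc(p=4, acc=15120)
            fact_acc(p=3, acc=60480)
              fact_acc(p=2, acc=181440)
                fact_acc(p=1, acc=362880)
                -> return 362880
              -> return 362880
            -> return 362880
          -> return 362880
        -> return 362880
      -> return 362880
    -> return 362880
  -> return 362880
-> return 362880

Final answer: 362880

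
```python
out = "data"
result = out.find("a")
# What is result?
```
Trace:
  out='data'
  out='data', result=1

Final answer: 1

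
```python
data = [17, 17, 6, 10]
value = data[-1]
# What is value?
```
Trace:
  data=[17, 17, 6, 10]
  data=[17, 17, 6, 10], value=10

Final answer: 10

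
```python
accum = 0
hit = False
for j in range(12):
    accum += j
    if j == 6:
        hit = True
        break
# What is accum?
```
Trace:
  accum=0
  accum=0, hit=False
  accum=0, hit=False, j=0
  accum=1, hit=False, j=1
  accum=3, hit=False, j=2
  accum=6, hit=False, j=3
  accum=10, hit=False, j=4
  accum=15, hit=False, j=5
  accum=21, hit=True, j=6

Final answer: 21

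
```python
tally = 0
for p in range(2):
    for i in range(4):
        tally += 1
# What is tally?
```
Trace:
  tally=0
  tally=1, p=0, i=0
  tally=2, p=0, i=1
  tally=3, p=0, i=2
  tally=4, p=0, i=3
  tally=5, p=1, i=0
  tally=6, p=1, i=1
  tally=7, p=1, i=2
  tally=8, p=1, i=3

Final answer: 8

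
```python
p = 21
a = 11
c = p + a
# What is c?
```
Trace:
  p=21
  p=21, a=11
  p=21, a=11, c=32

Final answer: 32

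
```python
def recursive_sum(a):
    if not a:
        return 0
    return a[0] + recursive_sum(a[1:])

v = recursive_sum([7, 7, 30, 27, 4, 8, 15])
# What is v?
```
Call trace:
recursive_sum(a=[7, 7, 30, 27, 4, 8, 15])
  recursive_sum(a=[7, 30, 27, 4, 8, 15])
    recursive_sum(a=[30, 27, 4, 8, 15])
      recursive_sum(a=[27, 4, 8, 15])
        recursive_sum(a=[4, 8, 15])
          recursive_sum(a=[8, 15])
            recursive_sum(a=[15])
              recursive_sum(a=[])
              -> return 0
            -> return 15
          -> return 23
        -> return 27
      -> return 54
    -> return 84
  -> return 91
-> return 98

Final answer: 98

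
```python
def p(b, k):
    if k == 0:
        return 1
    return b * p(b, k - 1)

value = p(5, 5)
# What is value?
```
Call trace:
p(b=5, k=5)
  p(b=5, k=4)
    p(b=5, k=3)
      p(b=5, k=2)
        p(b=5, k=1)
          p(b=5, k=0)
          -> return 1
        -> return 5
      -> return 25
    -> return 125
  -> return 625
-> return 3125

Final answer: 3125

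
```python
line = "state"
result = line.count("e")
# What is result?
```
Trace:
  line='state'
  line='state', result=1

Final answer: 1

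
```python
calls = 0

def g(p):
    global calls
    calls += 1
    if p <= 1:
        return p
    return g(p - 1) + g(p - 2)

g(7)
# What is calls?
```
Call trace (a repeated sub-call is expanded the first time; later identical calls just restate its return value):
g(p=7)
  g(p=6)
    g(p=5)
      g(p=4)
        g(p=3)
          g(p=2)
            g(p=1)
            -> return 1
            g(p=0)
            -> return 0
          -> return 1
          g(p=1)
          -> return 1
        -> return 2
        g(p=2) -> return 1  (same call as traced above)
      -> return 3
      g(p=3) -> return 2  (same call as traced above)
    -> return 5
    g(p=4) -> return 3  (same call as traced above)
  -> return 8
  g(p=5) -> return 5  (same call as traced above)
-> return 13

calls is incremented once per call, so count the calls in each subtree. Let C(p) = number of calls made by g(p).
C(0) = C(1) = 1 (base case, no recursion); C(p) = 1 + C(p - 1) + C(p - 2) otherwise.
C(2) = 1 + C(1) + C(0) = 1 + 1 + 1 = 3
C(3) = 1 + C(2) + C(1) = 1 + 3 + 1 = 5
C(4) = 1 + C(3) + C(2) = 1 + 5 + 3 = 9
C(5) = 1 + C(4) + C(3) = 1 + 9 + 5 = 15
C(6) = 1 + C(5) + C(4) = 1 + 15 + 9 = 25
C(7) = 1 + C(6) + C(5) = 1 + 25 + 15 = 41
calls = C(7) = 41

Final answer: 41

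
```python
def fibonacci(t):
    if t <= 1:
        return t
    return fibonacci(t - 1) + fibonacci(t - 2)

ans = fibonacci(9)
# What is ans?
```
Call trace (a repeated sub-call is expanded the first time; later identical calls just restate its return value):
fibonacci(t=9)
  fibonacci(t=8)
    fibonacci(t=7)
      fibonacci(t=6)
        fibonacci(t=5)
          fibonacci(t=4)
            fibonacci(t=3)
              fibonacci(t=2)
                fibonacci(t=1)
                -> return 1
                fibonacci(t=0)
                -> return 0
              -> return 1
              fibonacci(t=1)
              -> return 1
            -> return 2
            fibonacci(t=2) -> return 1  (same call as traced above)
          -> return 3
          fibonacci(t=3) -> return 2  (same call as traced above)
        -> return 5
        fibonacci(t=4) -> return 3  (same call as traced above)
      -> return 8
      fibonacci(t=5) -> return 5  (same call as traced above)
    -> return 13
    fibonacci(t=6) -> return 8  (same call as traced above)
  -> return 21
  fibonacci(t=7) -> return 13  (same call as traced above)
-> return 34

Final answer: 34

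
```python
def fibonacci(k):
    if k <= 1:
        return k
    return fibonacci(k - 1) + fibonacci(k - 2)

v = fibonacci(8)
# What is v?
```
Call trace (a repeated sub-call is expanded the first time; later identical calls just restate its return value):
fibonacci(k=8)
  fibonacci(k=7)
    fibonacci(k=6)
      fibonacci(k=5)
        fibonacci(k=4)
          fibonacci(k=3)
            fibonacci(k=2)
              fibonacci(k=1)
              -> return 1
              fibonacci(k=0)
              -> return 0
            -> return 1
            fibonacci(k=1)
            -> return 1
          -> return 2
          fibonacci(k=2) -> return 1  (same call as traced above)
        -> return 3
        fibonacci(k=3) -> return 2  (same call as traced above)
      -> return 5
      fibonacci(k=4) -> return 3  (same call as traced above)
    -> return 8
    fibonacci(k=5) -> return 5  (same call as traced above)
  -> return 13
  fibonacci(k=6) -> return 8  (same call as traced above)
-> return 21

Final answer: 21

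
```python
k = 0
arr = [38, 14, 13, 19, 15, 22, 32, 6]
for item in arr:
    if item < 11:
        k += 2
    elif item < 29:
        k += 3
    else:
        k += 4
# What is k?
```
Trace:
  k=0
  k=4, item=38
  k=7, item=14
  k=10, item=13
  k=13, item=19
  k=16, item=15
  k=19, item=22
  k=23, item=32
  k=25, item=6

Final answer: 25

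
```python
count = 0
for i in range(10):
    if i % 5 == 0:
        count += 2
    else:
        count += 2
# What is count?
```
Trace:
  count=0
  count=2, i=0
  count=4, i=1
  count=6, i=2
  count=8, i=3
  count=10, i=4
  count=12, i=5
  count=14, i=6
  count=16, i=7
  count=18, i=8
  count=20, i=9

Final answer: 20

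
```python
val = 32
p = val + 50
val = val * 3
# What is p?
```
Trace:
  val=32
  val=32, p=82
  val=96, p=82

Final answer: 82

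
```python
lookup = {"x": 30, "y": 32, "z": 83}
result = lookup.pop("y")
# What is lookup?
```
Trace:
  lookup={'x': 30, 'y': 32, 'z': 83}
  lookup={'x': 30, 'z': 83}, result=32

Final answer: {'x': 30, 'z': 83}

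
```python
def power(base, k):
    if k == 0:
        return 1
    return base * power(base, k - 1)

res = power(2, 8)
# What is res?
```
Call trace:
power(base=2, k=8)
  power(base=2, k=7)
    power(base=2, k=6)
      power(base=2, k=5)
        power(base=2, k=4)
          power(base=2, k=3)
            power(base=2, k=2)
              power(base=2, k=1)
                power(base=2, k=0)
                -> return 1
              -> return 2
            -> return 4
          -> return 8
        -> return 16
      -> return 32
    -> return 64
  -> return 128
-> return 256

Final answer: 256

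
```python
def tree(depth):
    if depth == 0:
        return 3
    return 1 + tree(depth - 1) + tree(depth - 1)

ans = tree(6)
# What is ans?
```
Call trace (a repeated sub-call is expanded the first time; later identical calls just restate its return value):
tree(depth=6)
  tree(depth=5)
    tree(depth=4)
      tree(depth=3)
        tree(depth=2)
          tree(depth=1)
            tree(depth=0)
            -> return 3
            tree(depth=0)
            -> return 3
          -> return 7
          tree(depth=1) -> return 7  (same call as traced above)
        -> return 15
        tree(depth=2) -> return 15  (same call as traced above)
      -> return 31
      tree(depth=3) -> return 31  (same call as traced above)
    -> return 63
    tree(depth=4) -> return 63  (same call as traced above)
  -> return 127
  tree(depth=5) -> return 127  (same call as traced above)
-> return 255

Final answer: 255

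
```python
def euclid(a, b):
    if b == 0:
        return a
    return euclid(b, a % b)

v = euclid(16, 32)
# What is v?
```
Call trace:
euclid(a=16, b=32)
  euclid(a=32, b=16)
    euclid(a=16, b=0)
    -> return 16
  -> return 16
-> return 16

Final answer: 16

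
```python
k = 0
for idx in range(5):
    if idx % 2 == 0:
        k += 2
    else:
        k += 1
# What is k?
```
Trace:
  k=0
  k=2, idx=0
  k=3, idx=1
  k=5, idx=2
  k=6, idx=3
  k=8, idx=4

Final answer: 8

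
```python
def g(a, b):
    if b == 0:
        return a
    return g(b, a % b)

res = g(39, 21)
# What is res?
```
Call trace:
g(a=39, b=21)
  g(a=21, b=18)
    g(a=18, b=3)
      g(a=3, b=0)
      -> return 3
    -> return 3
  -> return 3
-> return 3

Final answer: 3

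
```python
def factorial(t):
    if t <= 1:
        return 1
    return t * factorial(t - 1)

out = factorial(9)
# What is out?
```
Call trace:
factorial(t=9)
  factorial(t=8)
    factorial(t=7)
      factorial(t=6)
        factorial(t=5)
          factorial(t=4)
            factorial(t=3)
              factorial(t=2)
                factorial(t=1)
                -> return 1
              -> return 2
            -> return 6
          -> return 24
        -> return 120
      -> return 720
    -> return 5040
  -> return 40320
-> return 362880

Final answer: 362880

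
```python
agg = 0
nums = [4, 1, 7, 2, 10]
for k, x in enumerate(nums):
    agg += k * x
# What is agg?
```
Trace:
  agg=0
  agg=0, k=0, x=4
  agg=1, k=1, x=1
  agg=15, k=2, x=7
  agg=21, k=3, x=2
  agg=61, k=4, x=10

Final answer: 61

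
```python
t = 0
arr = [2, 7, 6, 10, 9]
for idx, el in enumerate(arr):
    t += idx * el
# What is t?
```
Trace:
  t=0
  t=0, idx=0, el=2
  t=7, idx=1, el=7
  t=19, idx=2, el=6
  t=49, idx=3, el=10
  t=85, idx=4, el=9

Final answer: 85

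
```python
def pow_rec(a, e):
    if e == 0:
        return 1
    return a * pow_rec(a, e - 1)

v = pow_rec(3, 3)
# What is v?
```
Call trace:
pow_rec(a=3, e=3)
  pow_rec(a=3, e=2)
    pow_rec(a=3, e=1)
      pow_rec(a=3, e=0)
      -> return 1
    -> return 3
  -> return 9
-> return 27

Final answer: 27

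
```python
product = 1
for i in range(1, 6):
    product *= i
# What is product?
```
Trace:
  product=1
  product=1, i=1
  product=2, i=2
  product=6, i=3
  product=24, i=4
  product=120, i=5

Final answer: 120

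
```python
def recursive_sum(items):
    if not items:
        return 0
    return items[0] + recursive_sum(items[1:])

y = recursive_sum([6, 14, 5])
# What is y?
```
Call trace:
recursive_sum(items=[6, 14, 5])
  recursive_sum(items=[14, 5])
    recursive_sum(items=[5])
      recursive_sum(items=[])
      -> return 0
    -> return 5
  -> return 19
-> return 25

Final answer: 25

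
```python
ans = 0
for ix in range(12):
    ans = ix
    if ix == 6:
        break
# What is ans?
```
Trace:
  ans=0
  ans=0, ix=0
  ans=1, ix=1
  ans=2, ix=2
  ans=3, ix=3
  ans=4, ix=4
  ans=5, ix=5
  ans=6, ix=6

Final answer: 6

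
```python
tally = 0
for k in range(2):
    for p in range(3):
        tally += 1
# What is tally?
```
Trace:
  tally=0
  tally=1, k=0, p=0
  tally=2, k=0, p=1
  tally=3, k=0, p=2
  tally=4, k=1, p=0
  tally=5, k=1, p=1
  tally=6, k=1, p=2

Final answer: 6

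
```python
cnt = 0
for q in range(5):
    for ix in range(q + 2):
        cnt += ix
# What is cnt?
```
Trace:
  cnt=0
  cnt=0, q=0, ix=0
  cnt=1, q=0, ix=1
  cnt=1, q=1, ix=0
  cnt=2, q=1, ix=1
  cnt=4, q=1, ix=2
  cnt=4, q=2, ix=0
  cnt=5, q=2, ix=1
  cnt=7, q=2, ix=2
  cnt=10, q=2, ix=3
  cnt=10, q=3, ix=0
  cnt=11, q=3, ix=1
  cnt=13, q=3, ix=2
  cnt=16, q=3, ix=3
  cnt=20, q=3, ix=4
  cnt=20, q=4, ix=0
  cnt=21, q=4, ix=1
  cnt=23, q=4, ix=2
  cnt=26, q=4, ix=3
  cnt=30, q=4, ix=4
  cnt=35, q=4, ix=5

Final answer: 35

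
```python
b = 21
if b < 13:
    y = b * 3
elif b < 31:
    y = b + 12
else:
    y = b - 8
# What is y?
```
Trace:
  b=21
  b=21, y=33

Final answer: 33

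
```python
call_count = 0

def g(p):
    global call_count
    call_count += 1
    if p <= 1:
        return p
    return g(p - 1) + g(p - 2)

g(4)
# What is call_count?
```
Call trace (a repeated sub-call is expanded the first time; later identical calls just restate its return value):
g(p=4)
  g(p=3)
    g(p=2)
      g(p=1)
      -> return 1
      g(p=0)
      -> return 0
    -> return 1
    g(p=1)
    -> return 1
  -> return 2
  g(p=2) -> return 1  (same call as traced above)
-> return 3

call_count is incremented once per call, so count the calls in each subtree. Let C(p) = number of calls made by g(p).
C(0) = C(1) = 1 (base case, no recursion); C(p) = 1 + C(p - 1) + C(p - 2) otherwise.
C(2) = 1 + C(1) + C(0) = 1 + 1 + 1 = 3
C(3) = 1 + C(2) + C(1) = 1 + 3 + 1 = 5
C(4) = 1 + C(3) + C(2) = 1 + 5 + 3 = 9
call_count = C(4) = 9

Final answer: 9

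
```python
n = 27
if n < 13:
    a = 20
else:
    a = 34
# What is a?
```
Trace:
  n=27
  n=27, a=34

Final answer: 34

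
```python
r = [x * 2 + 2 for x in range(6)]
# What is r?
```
Trace:
  x=0
  x=1
  x=2
  x=3
  x=4
  x=5
  r=[2, 4, 6, 8, 10, 12]

Final answer: [2, 4, 6, 8, 10, 12]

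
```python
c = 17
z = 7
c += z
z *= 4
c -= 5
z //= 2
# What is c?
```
Trace:
  c=17
  c=17, z=7
  c=24, z=7
  c=24, z=28
  c=19, z=28
  c=19, z=14

Final answer: 19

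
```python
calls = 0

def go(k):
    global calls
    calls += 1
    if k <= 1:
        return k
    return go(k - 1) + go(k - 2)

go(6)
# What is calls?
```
Call trace (a repeated sub-call is expanded the first time; later identical calls just restate its return value):
go(k=6)
  go(k=5)
    go(k=4)
      go(k=3)
        go(k=2)
          go(k=1)
          -> return 1
          go(k=0)
          -> return 0
        -> return 1
        go(k=1)
        -> return 1
      -> return 2
      go(k=2) -> return 1  (same call as traced above)
    -> return 3
    go(k=3) -> return 2  (same call as traced above)
  -> return 5
  go(k=4) -> return 3  (same call as traced above)
-> return 8

calls is incremented once per call, so count the calls in each subtree. Let C(k) = number of calls made by go(k).
C(0) = C(1) = 1 (base case, no recursion); C(k) = 1 + C(k - 1) + C(k - 2) otherwise.
C(2) = 1 + C(1) + C(0) = 1 + 1 + 1 = 3
C(3) = 1 + C(2) + C(1) = 1 + 3 + 1 = 5
C(4) = 1 + C(3) + C(2) = 1 + 5 + 3 = 9
C(5) = 1 + C(4) + C(3) = 1 + 9 + 5 = 15
C(6) = 1 + C(5) + C(4) = 1 + 15 + 9 = 25
calls = C(6) = 25

Final answer: 25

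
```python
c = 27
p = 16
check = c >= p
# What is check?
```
Trace:
  c=27
  c=27, p=16
  c=27, p=16, check=True

Final answer: True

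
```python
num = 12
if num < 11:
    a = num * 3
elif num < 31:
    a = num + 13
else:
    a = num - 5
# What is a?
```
Trace:
  num=12
  num=12, a=25

Final answer: 25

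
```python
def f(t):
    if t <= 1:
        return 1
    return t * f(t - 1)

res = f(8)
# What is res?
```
Call trace:
f(t=8)
  f(t=7)
    f(t=6)
      f(t=5)
        f(t=4)
          f(t=3)
            f(t=2)
              f(t=1)
              -> return 1
            -> return 2
          -> return 6
        -> return 24
      -> return 120
    -> return 720
  -> return 5040
-> return 40320

Final answer: 40320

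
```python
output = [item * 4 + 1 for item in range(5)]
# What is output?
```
Trace:
  item=0
  item=1
  item=2
  item=3
  item=4
  output=[1, 5, 9, 13, 17]

Final answer: [1, 5, 9, 13, 17]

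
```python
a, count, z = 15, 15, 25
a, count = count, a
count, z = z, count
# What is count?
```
Trace:
  a=15, count=15, z=25
  a=15, count=15, z=25
  a=15, count=25, z=15

Final answer: 25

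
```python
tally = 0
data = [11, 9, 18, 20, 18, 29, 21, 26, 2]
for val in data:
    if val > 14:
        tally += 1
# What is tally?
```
Trace:
  tally=0
  tally=0, val=11
  tally=0, val=9
  tally=1, val=18
  tally=2, val=20
  tally=3, val=18
  tally=4, val=29
  tally=5, val=21
  tally=6, val=26
  tally=6, val=2

Final answer: 6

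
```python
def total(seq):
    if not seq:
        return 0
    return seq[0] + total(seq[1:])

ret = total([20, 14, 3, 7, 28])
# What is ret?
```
Call trace:
total(seq=[20, 14, 3, 7, 28])
  total(seq=[14, 3, 7, 28])
    total(seq=[3, 7, 28])
      total(seq=[7, 28])
        total(seq=[28])
          total(seq=[])
          -> return 0
        -> return 28
      -> return 35
    -> return 38
  -> return 52
-> return 72

Final answer: 72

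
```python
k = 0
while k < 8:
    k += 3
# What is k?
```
Trace:
  k=0
  k=3
  k=6
  k=9

Final answer: 9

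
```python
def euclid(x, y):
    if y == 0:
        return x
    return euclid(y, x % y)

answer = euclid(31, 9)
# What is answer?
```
Call trace:
euclid(x=31, y=9)
  euclid(x=9, y=4)
    euclid(x=4, y=1)
      euclid(x=1, y=0)
      -> return 1
    -> return 1
  -> return 1
-> return 1

Final answer: 1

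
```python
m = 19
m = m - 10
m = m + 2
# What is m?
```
Trace:
  m=19
  m=9
  m=11

Final answer: 11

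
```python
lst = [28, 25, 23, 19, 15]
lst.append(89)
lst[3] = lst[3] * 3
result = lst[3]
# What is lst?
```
Trace:
  lst=[28, 25, 23, 19, 15]
  lst=[28, 25, 23, 19, 15, 89]
  lst=[28, 25, 23, 57, 15, 89]
  lst=[28, 25, 23, 57, 15, 89], result=57

Final answer: [28, 25, 23, 57, 15, 89]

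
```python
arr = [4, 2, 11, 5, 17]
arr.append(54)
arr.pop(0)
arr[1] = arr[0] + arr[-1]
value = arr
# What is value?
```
Trace:
  arr=[4, 2, 11, 5, 17]
  arr=[4, 2, 11, 5, 17, 54]
  arr=[2, 11, 5, 17, 54]
  arr=[2, 56, 5, 17, 54]
  arr=[2, 56, 5, 17, 54], value=[2, 56, 5, 17, 54]

Final answer: [2, 56, 5, 17, 54]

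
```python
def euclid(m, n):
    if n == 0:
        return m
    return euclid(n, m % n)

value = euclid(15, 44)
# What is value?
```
Call trace:
euclid(m=15, n=44)
  euclid(m=44, n=15)
    euclid(m=15, n=14)
      euclid(m=14, n=1)
        euclid(m=1, n=0)
        -> return 1
      -> return 1
    -> return 1
  -> return 1
-> return 1

Final answer: 1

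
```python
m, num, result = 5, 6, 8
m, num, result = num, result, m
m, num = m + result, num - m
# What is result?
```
Trace:
  m=5, num=6, result=8
  m=6, num=8, result=5
  m=11, num=2, result=5

Final answer: 5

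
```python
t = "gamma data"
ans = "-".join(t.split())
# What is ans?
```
Trace:
  t='gamma data'
  t='gamma data', ans='gamma-data'

Final answer: 'gamma-data'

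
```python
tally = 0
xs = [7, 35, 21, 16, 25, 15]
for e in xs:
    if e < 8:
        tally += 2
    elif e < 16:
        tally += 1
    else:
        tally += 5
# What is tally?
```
Trace:
  tally=0
  tally=2, e=7
  tally=7, e=35
  tally=12, e=21
  tally=17, e=16
  tally=22, e=25
  tally=23, e=15

Final answer: 23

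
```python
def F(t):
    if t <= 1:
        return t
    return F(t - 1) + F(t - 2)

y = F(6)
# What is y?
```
Call trace (a repeated sub-call is expanded the first time; later identical calls just restate its return value):
F(t=6)
  F(t=5)
    F(t=4)
      F(t=3)
        F(t=2)
          F(t=1)
          -> return 1
          F(t=0)
          -> return 0
        -> return 1
        F(t=1)
        -> return 1
      -> return 2
      F(t=2) -> return 1  (same call as traced above)
    -> return 3
    F(t=3) -> return 2  (same call as traced above)
  -> return 5
  F(t=4) -> return 3  (same call as traced above)
-> return 8

Final answer: 8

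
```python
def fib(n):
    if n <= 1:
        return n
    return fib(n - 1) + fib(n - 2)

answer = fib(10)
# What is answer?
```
Call trace (a repeated sub-call is expanded the first time; later identical calls just restate its return value):
fib(n=10)
  fib(n=9)
    fib(n=8)
      fib(n=7)
        fib(n=6)
          fib(n=5)
            fib(n=4)
              fib(n=3)
                fib(n=2)
                  fib(n=1)
                  -> return 1
                  fib(n=0)
                  -> return 0
                -> return 1
                fib(n=1)
                -> return 1
              -> return 2
              fib(n=2) -> return 1  (same call as traced above)
            -> return 3
            fib(n=3) -> return 2  (same call as traced above)
          -> return 5
          fib(n=4) -> return 3  (same call as traced above)
        -> return 8
        fib(n=5) -> return 5  (same call as traced above)
      -> return 13
      fib(n=6) -> return 8  (same call as traced above)
    -> return 21
    fib(n=7) -> return 13  (same call as traced above)
  -> return 34
  fib(n=8) -> return 21  (same call as traced above)
-> return 55

Final answer: 55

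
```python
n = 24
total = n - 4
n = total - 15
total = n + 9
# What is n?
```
Trace:
  n=24
  n=24, total=20
  n=5, total=20
  n=5, total=14

Final answer: 5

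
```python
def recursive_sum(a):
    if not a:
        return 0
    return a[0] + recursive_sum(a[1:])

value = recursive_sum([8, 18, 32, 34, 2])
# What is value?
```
Call trace:
recursive_sum(a=[8, 18, 32, 34, 2])
  recursive_sum(a=[18, 32, 34, 2])
    recursive_sum(a=[32, 34, 2])
      recursive_sum(a=[34, 2])
        recursive_sum(a=[2])
          recursive_sum(a=[])
          -> return 0
        -> return 2
      -> return 36
    -> return 68
  -> return 86
-> return 94

Final answer: 94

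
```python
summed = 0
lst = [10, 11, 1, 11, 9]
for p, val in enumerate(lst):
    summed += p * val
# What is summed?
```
Trace:
  summed=0
  summed=0, p=0, val=10
  summed=11, p=1, val=11
  summed=13, p=2, val=1
  summed=46, p=3, val=11
  summed=82, p=4, val=9

Final answer: 82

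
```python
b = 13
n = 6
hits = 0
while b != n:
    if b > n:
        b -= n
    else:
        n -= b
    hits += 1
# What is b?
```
Trace:
  b=13
  b=13, n=6
  b=13, n=6, hits=0
  b=7, n=6, hits=1
  b=1, n=6, hits=2
  b=1, n=5, hits=3
  b=1, n=4, hits=4
  b=1, n=3, hits=5
  b=1, n=2, hits=6
  b=1, n=1, hits=7

Final answer: 1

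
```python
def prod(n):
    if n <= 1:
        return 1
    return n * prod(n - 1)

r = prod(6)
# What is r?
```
Call trace:
prod(n=6)
  prod(n=5)
    prod(n=4)
      prod(n=3)
        prod(n=2)
          prod(n=1)
          -> return 1
        -> return 2
      -> return 6
    -> return 24
  -> return 120
-> return 720

Final answer: 720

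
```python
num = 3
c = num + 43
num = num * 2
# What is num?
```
Trace:
  num=3
  num=3, c=46
  num=6, c=46

Final answer: 6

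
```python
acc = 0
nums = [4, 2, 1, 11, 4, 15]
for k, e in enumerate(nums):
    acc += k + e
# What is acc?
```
Trace:
  acc=0
  acc=4, k=0, e=4
  acc=7, k=1, e=2
  acc=10, k=2, e=1
  acc=24, k=3, e=11
  acc=32, k=4, e=4
  acc=52, k=5, e=15

Final answer: 52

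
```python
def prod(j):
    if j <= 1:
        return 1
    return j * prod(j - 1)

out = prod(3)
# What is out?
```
Call trace:
prod(j=3)
  prod(j=2)
    prod(j=1)
    -> return 1
  -> return 2
-> return 6

Final answer: 6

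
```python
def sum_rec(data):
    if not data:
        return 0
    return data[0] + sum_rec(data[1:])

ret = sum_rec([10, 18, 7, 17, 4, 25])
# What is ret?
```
Call trace:
sum_rec(data=[10, 18, 7, 17, 4, 25])
  sum_rec(data=[18, 7, 17, 4, 25])
    sum_rec(data=[7, 17, 4, 25])
      sum_rec(data=[17, 4, 25])
        sum_rec(data=[4, 25])
          sum_rec(data=[25])
            sum_rec(data=[])
            -> return 0
          -> return 25
        -> return 29
      -> return 46
    -> return 53
  -> return 71
-> return 81

Final answer: 81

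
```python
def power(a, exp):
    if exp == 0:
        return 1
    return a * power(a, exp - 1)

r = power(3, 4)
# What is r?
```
Call trace:
power(a=3, exp=4)
  power(a=3, exp=3)
    power(a=3, exp=2)
      power(a=3, exp=1)
        power(a=3, exp=0)
        -> return 1
      -> return 3
    -> return 9
  -> return 27
-> return 81

Final answer: 81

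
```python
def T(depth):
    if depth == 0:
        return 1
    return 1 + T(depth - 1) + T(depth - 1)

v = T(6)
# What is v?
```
Call trace (a repeated sub-call is expanded the first time; later identical calls just restate its return value):
T(depth=6)
  T(depth=5)
    T(depth=4)
      T(depth=3)
        T(depth=2)
          T(depth=1)
            T(depth=0)
            -> return 1
            T(depth=0)
            -> return 1
          -> return 3
          T(depth=1) -> return 3  (same call as traced above)
        -> return 7
        T(depth=2) -> return 7  (same call as traced above)
      -> return 15
      T(depth=3) -> return 15  (same call as traced above)
    -> return 31
    T(depth=4) -> return 31  (same call as traced above)
  -> return 63
  T(depth=5) -> return 63  (same call as traced above)
-> return 127

Final answer: 127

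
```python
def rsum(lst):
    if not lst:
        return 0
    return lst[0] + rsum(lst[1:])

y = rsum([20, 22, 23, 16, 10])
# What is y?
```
Call trace:
rsum(lst=[20, 22, 23, 16, 10])
  rsum(lst=[22, 23, 16, 10])
    rsum(lst=[23, 16, 10])
      rsum(lst=[16, 10])
        rsum(lst=[10])
          rsum(lst=[])
          -> return 0
        -> return 10
      -> return 26
    -> return 49
  -> return 71
-> return 91

Final answer: 91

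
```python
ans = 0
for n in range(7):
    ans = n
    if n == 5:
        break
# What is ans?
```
Trace:
  ans=0
  ans=0, n=0
  ans=1, n=1
  ans=2, n=2
  ans=3, n=3
  ans=4, n=4
  ans=5, n=5

Final answer: 5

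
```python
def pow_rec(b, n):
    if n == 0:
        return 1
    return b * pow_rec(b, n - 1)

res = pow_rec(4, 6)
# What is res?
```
Call trace:
pow_rec(b=4, n=6)
  pow_rec(b=4, n=5)
    pow_rec(b=4, n=4)
      pow_rec(b=4, n=3)
        pow_rec(b=4, n=2)
          pow_rec(b=4, n=1)
            pow_rec(b=4, n=0)
            -> return 1
          -> return 4
        -> return 16
      -> return 64
    -> return 256
  -> return 1024
-> return 4096

Final answer: 4096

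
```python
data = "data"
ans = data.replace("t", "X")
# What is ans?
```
Trace:
  data='data'
  data='data', ans='daXa'

Final answer: 'daXa'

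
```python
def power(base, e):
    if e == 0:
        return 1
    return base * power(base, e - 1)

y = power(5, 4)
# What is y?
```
Call trace:
power(base=5, e=4)
  power(base=5, e=3)
    power(base=5, e=2)
      power(base=5, e=1)
        power(base=5, e=0)
        -> return 1
      -> return 5
    -> return 25
  -> return 125
-> return 625

Final answer: 625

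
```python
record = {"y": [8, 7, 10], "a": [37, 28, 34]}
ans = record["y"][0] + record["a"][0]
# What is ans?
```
Trace:
  record={'y': [8, 7, 10], 'a': [37, 28, 34]}
  record={'y': [8, 7, 10], 'a': [37, 28, 34]}, ans=45

Final answer: 45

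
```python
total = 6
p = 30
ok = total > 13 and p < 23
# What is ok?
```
Trace:
  total=6
  total=6, p=30
  total=6, p=30, ok=False

Final answer: False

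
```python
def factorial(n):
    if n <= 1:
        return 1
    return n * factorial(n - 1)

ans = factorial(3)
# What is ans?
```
Call trace:
factorial(n=3)
  factorial(n=2)
    factorial(n=1)
    -> return 1
  -> return 2
-> return 6

Final answer: 6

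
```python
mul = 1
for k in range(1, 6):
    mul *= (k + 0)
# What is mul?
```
Trace:
  mul=1
  mul=1, k=1
  mul=2, k=2
  mul=6, k=3
  mul=24, k=4
  mul=120, k=5

Final answer: 120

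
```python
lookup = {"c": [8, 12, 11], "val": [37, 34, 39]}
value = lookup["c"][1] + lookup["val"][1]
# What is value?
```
Trace:
  lookup={'c': [8, 12, 11], 'val': [37, 34, 39]}
  lookup={'c': [8, 12, 11], 'val': [37, 34, 39]}, value=46

Final answer: 46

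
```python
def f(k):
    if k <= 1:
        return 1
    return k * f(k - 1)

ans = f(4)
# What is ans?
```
Call trace:
f(k=4)
  f(k=3)
    f(k=2)
      f(k=1)
      -> return 1
    -> return 2
  -> return 6
-> return 24

Final answer: 24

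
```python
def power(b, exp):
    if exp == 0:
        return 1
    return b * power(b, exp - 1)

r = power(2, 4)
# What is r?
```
Call trace:
power(b=2, exp=4)
  power(b=2, exp=3)
    power(b=2, exp=2)
      power(b=2, exp=1)
        power(b=2, exp=0)
        -> return 1
      -> return 2
    -> return 4
  -> return 8
-> return 16

Final answer: 16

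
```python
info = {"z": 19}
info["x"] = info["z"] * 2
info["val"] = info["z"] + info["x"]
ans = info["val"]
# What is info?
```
Trace:
  info={'z': 19}
  info={'z': 19, 'x': 38}
  info={'z': 19, 'x': 38, 'val': 57}
  info={'z': 19, 'x': 38, 'val': 57}, ans=57

Final answer: {'z': 19, 'x': 38, 'val': 57}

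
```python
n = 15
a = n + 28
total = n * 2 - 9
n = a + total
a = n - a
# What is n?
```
Trace:
  n=15
  n=15, a=43
  n=15, a=43, total=21
  n=64, a=43, total=21
  n=64, a=21, total=21

Final answer: 64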